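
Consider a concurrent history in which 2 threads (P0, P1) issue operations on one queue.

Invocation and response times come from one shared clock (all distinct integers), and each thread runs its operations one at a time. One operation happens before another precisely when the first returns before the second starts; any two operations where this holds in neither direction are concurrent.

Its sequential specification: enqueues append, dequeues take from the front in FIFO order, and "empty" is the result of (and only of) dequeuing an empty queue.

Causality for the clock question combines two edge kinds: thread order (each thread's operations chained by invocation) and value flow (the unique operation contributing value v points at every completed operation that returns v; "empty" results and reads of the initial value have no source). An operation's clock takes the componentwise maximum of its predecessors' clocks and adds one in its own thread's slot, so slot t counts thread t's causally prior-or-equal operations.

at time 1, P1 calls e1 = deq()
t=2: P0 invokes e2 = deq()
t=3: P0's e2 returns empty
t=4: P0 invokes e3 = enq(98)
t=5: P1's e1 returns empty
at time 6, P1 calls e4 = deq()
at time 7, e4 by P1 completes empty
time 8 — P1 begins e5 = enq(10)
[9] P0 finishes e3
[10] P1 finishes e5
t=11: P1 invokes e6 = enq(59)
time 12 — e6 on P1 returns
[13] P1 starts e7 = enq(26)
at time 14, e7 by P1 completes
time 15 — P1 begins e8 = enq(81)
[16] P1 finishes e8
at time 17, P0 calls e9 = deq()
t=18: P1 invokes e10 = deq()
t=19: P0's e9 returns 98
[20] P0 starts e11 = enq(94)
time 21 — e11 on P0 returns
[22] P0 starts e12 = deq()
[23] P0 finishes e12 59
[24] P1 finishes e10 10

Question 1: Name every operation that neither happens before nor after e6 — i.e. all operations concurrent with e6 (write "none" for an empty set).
Answer: none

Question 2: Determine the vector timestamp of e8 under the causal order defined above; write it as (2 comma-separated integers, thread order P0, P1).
Answer: (0, 6)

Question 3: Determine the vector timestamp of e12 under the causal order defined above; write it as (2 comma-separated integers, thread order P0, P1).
Answer: (5, 4)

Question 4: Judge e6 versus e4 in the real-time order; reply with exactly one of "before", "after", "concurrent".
Answer: after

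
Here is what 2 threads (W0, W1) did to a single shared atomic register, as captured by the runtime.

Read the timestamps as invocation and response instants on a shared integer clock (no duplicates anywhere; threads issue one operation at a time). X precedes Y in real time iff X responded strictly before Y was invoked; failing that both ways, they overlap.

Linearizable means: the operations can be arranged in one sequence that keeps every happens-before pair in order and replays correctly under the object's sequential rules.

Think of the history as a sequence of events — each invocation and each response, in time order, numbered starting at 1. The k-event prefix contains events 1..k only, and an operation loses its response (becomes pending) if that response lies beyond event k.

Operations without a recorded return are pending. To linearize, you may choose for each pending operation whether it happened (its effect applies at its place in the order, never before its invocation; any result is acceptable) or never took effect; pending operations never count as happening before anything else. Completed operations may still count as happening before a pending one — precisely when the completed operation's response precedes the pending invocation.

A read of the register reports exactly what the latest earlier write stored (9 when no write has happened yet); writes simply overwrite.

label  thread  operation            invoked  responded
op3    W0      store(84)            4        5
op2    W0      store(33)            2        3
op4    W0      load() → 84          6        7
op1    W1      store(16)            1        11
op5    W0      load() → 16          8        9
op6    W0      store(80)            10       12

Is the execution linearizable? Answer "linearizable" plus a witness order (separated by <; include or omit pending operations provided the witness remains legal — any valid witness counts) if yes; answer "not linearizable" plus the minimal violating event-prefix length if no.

after step 1 (op2 store(33)): value 33
after step 2 (op3 store(84)): value 84
after step 3 (op4 load() → 84): value 84
after step 4 (op1 store(16)): value 16
after step 5 (op5 load() → 16): value 16
after step 6 (op6 store(80)): value 80

linearizable — witness: op2 < op3 < op4 < op1 < op5 < op6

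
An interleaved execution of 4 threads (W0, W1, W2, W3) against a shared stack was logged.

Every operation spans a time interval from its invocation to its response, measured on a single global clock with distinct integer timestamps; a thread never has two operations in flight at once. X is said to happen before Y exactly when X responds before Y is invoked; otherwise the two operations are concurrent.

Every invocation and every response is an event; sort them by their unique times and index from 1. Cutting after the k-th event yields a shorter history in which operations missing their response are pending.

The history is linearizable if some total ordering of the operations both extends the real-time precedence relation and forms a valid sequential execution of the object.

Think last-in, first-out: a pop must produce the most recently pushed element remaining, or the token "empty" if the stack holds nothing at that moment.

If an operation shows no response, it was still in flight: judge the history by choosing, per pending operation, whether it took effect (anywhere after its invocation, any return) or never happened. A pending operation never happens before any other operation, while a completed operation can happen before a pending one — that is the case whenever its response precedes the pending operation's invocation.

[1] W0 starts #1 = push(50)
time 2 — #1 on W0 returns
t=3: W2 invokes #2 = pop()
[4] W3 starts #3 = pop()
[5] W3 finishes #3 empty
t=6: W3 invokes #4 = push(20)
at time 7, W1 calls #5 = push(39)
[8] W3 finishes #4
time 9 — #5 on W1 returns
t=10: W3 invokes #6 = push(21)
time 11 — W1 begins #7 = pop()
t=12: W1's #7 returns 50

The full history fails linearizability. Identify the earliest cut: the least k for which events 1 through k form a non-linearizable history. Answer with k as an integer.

one valid order for events 1..11 is #1, #2, #3, #4, #5:
step 1: #1 push(50) — stack <50>
step 2: #2 pop() (pending, included) — stack <>
step 3: #3 pop() → empty — stack <>
step 4: #4 push(20) — stack <20>
step 5: #5 push(39) — stack <20,39>
once event 12 joins (#7's response, time 12), exhaustive search finds no witness
every completion of the 2 pending operations (#2, #6) was checked; none linearizes
sample order #1, #3, #4, #5, #7 (pending dropped) stalls at step 2 — #3 pop() → empty has no legal effect
sample order #1, #3, #5, #4, #7 (pending dropped) stalls at step 2 — #3 pop() → empty has no legal effect

12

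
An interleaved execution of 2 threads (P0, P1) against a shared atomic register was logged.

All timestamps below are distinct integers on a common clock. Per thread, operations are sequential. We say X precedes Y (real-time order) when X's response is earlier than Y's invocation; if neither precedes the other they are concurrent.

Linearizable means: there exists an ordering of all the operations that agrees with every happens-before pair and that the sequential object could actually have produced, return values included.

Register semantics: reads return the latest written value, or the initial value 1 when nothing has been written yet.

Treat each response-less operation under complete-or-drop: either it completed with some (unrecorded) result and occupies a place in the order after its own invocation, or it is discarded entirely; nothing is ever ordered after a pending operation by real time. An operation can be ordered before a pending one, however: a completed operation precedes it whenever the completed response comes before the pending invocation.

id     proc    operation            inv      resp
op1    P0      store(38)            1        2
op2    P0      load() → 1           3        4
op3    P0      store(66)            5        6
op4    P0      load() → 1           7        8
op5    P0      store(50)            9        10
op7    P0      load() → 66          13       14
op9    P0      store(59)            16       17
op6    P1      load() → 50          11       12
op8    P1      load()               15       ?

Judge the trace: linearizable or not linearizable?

prefix check: 1..3 passes, 1..4 fails once op2's time-4 response joins
the completed operations (2 total) allow one real-time order; the atomic register replay rejects it
one such order, op1, op2, breaks at step 2 where op2 load() → 1 is illegal

not linearizable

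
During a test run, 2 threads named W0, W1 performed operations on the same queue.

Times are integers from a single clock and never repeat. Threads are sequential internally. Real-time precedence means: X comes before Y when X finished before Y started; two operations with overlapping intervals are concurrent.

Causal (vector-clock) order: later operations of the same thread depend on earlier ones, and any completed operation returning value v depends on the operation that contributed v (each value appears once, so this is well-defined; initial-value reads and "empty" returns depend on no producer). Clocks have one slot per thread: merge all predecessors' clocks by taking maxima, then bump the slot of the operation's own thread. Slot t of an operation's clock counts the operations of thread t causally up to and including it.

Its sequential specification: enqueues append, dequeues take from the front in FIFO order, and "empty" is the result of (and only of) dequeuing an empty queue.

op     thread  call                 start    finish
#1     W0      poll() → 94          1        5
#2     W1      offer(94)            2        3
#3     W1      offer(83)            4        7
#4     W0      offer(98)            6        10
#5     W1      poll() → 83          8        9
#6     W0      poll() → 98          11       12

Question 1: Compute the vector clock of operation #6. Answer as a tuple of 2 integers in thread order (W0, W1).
(3, 1)

root op #2, invoked 2: fresh clock plus W1's own tick → (0, 1)
VC(#3, invoked at 4): max of VC(#2)=(0, 1), then +1 on thread W1 → (0, 2)
VC(#1, invoked at 1): max of VC(#2)=(0, 1), then +1 on thread W0 → (1, 1)
VC(#5, invoked at 8): max of VC(#3)=(0, 2), then +1 on thread W1 → (0, 3)
VC(#4, invoked at 6): max of VC(#1)=(1, 1), then +1 on thread W0 → (2, 1)
VC(#6, invoked at 11): max of VC(#4)=(2, 1), then +1 on thread W0 → (3, 1)
target: VC(#6) = (3, 1)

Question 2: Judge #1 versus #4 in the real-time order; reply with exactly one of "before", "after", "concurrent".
before

#1 spans [1,5], #4 spans [6,10]
resp(#1)=5 < inv(#4)=6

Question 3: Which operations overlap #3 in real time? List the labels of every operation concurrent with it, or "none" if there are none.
#1, #4

concurrent with #3 ([4,7]): every op whose interval crosses 4..7
#1 [1,5]: concurrent
#2 [2,3]: before
#4 [6,10]: concurrent
#5 [8,9]: after
#6 [11,12]: after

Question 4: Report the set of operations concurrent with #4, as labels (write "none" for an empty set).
#3, #5

#4 runs from 6 to 10; window-overlapping ops are concurrent
#1 [1,5]: before
#2 [2,3]: before
#3 [4,7]: concurrent
#5 [8,9]: concurrent
#6 [11,12]: after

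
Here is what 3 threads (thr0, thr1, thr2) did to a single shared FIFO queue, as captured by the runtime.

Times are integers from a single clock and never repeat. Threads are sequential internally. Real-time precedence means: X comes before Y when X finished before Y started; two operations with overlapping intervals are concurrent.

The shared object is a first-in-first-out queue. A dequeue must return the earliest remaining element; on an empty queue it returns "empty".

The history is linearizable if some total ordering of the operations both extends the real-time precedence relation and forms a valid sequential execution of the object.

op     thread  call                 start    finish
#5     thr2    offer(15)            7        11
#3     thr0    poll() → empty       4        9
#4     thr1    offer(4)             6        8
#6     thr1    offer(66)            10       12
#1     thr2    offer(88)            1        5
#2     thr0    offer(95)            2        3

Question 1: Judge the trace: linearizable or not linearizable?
not linearizable

already the first 9 events (up to #3's response at time 9) admit no linearization; the first 8 still do
5 orders of the 4 completed FIFO queue ops respect real time; none is legal
every completion of the 1 pending operation (#5) was checked; none linearizes
e.g. #1, #2, #3, #4 (pending dropped): illegal at step 3, since #3 poll() → empty cannot apply there
e.g. #1, #2, #4, #3 (pending dropped): illegal at step 4, since #3 poll() → empty cannot apply there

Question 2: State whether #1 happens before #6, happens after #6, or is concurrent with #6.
before

#1 spans [1,5], #6 spans [10,12]
resp(#1)=5 < inv(#6)=10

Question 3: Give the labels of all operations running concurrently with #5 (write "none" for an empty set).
#3, #4, #6

overlap test against #5 [7,11]: concurrent iff the interval meets 7..11
#1 [1,5]: before
#2 [2,3]: before
#3 [4,9]: concurrent
#4 [6,8]: concurrent
#6 [10,12]: concurrent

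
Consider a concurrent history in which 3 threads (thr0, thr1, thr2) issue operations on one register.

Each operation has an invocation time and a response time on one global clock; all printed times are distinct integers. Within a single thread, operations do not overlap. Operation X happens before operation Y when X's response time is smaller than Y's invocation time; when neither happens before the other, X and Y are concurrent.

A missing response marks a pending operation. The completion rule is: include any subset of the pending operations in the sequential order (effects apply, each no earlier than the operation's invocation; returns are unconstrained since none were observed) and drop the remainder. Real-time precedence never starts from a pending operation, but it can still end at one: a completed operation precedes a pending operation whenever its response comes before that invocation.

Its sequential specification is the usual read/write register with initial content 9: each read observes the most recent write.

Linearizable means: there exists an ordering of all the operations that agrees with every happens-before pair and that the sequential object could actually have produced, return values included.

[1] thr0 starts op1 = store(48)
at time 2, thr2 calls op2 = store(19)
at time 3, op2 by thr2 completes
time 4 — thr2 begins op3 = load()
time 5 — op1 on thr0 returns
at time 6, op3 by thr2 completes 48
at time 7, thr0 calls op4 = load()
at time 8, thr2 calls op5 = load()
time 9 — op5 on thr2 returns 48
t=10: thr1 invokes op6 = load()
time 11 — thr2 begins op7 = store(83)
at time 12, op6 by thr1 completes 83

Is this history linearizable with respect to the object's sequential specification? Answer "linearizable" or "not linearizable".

witness order: op2, op1, op3, op4, op5, op7, op6
1. op2 store(19), leaving value 19
2. op1 store(48), leaving value 48
3. op3 load() → 48, leaving value 48
4. op4 load() (pending, included), leaving value 48
5. op5 load() → 48, leaving value 48
6. op7 store(83) (pending, included), leaving value 83
7. op6 load() → 83, leaving value 83

linearizable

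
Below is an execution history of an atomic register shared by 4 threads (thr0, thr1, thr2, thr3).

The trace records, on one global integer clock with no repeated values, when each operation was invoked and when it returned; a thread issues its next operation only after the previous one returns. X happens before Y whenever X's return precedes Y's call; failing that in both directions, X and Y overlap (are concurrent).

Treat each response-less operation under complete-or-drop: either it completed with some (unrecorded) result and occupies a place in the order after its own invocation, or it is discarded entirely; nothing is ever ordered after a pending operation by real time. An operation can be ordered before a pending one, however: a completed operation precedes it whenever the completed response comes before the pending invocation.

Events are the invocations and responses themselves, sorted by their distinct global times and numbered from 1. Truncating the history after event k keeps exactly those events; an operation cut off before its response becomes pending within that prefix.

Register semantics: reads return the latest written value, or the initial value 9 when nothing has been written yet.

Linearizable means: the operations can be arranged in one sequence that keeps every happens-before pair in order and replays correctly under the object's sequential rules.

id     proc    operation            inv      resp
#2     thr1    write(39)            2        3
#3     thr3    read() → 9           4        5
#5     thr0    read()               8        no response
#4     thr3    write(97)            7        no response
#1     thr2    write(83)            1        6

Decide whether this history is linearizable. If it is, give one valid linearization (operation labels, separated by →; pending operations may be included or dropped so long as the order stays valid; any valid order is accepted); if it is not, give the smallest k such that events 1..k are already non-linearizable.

not linearizable — minimal violating prefix: 5 events

cut after 4 events: linearizable; cut after 5 events (#3 responds, time 5): not linearizable
exactly one order of the 2 completed ops respects real time; the atomic register replay fails
completion choices over the 1 pending operation (#1) were checked; none helps
sample order #2, #3 (pending dropped) stalls at step 2 — #3 read() → 9 has no legal effect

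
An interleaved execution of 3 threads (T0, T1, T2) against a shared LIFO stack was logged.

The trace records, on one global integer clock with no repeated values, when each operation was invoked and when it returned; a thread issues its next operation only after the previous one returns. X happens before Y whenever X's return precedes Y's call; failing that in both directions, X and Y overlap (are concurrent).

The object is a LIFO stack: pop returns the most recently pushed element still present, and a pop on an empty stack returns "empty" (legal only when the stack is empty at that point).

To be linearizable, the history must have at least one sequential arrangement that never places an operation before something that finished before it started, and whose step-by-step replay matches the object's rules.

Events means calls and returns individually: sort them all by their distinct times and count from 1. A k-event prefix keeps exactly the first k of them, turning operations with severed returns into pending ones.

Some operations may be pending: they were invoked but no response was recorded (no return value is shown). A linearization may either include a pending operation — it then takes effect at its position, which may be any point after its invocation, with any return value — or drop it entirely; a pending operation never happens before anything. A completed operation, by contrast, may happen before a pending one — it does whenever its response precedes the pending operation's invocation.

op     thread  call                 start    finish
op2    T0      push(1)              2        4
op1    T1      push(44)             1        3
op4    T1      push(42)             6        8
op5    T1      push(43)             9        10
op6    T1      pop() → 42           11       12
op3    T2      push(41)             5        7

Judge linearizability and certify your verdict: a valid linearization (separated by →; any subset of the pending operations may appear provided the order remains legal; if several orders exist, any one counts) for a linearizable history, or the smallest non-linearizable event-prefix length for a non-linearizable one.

not linearizable — minimal violating prefix: 12 events

prefix check: 1..11 passes, 1..12 fails once op6's time-12 response joins
no legal order exists: 4 real-time-consistent candidates over 6 completed LIFO stack operations, all rejected
sample order op1, op2, op3, op4, op5, op6 stalls at step 6 — op6 pop() → 42 has no legal effect
sample order op1, op2, op4, op3, op5, op6 stalls at step 6 — op6 pop() → 42 has no legal effect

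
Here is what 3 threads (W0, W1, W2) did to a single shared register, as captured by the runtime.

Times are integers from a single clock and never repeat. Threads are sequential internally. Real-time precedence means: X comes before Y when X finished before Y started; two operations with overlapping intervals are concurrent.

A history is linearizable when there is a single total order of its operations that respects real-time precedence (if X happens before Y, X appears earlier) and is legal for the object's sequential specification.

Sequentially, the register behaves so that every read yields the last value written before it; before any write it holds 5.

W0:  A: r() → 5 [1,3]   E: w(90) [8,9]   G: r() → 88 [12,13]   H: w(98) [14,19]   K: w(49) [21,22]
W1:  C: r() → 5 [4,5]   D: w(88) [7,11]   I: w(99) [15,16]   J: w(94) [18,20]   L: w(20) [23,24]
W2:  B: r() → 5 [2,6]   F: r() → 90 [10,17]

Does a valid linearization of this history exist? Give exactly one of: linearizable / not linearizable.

linearizable

one valid linearization: A, B, C, E, F, D, G, H, I, J, K, L
step 1: A r() → 5 — value 5
step 2: B r() → 5 — value 5
step 3: C r() → 5 — value 5
step 4: E w(90) — value 90
step 5: F r() → 90 — value 90
step 6: D w(88) — value 88
step 7: G r() → 88 — value 88
step 8: H w(98) — value 98
step 9: I w(99) — value 99
step 10: J w(94) — value 94
step 11: K w(49) — value 49
step 12: L w(20) — value 20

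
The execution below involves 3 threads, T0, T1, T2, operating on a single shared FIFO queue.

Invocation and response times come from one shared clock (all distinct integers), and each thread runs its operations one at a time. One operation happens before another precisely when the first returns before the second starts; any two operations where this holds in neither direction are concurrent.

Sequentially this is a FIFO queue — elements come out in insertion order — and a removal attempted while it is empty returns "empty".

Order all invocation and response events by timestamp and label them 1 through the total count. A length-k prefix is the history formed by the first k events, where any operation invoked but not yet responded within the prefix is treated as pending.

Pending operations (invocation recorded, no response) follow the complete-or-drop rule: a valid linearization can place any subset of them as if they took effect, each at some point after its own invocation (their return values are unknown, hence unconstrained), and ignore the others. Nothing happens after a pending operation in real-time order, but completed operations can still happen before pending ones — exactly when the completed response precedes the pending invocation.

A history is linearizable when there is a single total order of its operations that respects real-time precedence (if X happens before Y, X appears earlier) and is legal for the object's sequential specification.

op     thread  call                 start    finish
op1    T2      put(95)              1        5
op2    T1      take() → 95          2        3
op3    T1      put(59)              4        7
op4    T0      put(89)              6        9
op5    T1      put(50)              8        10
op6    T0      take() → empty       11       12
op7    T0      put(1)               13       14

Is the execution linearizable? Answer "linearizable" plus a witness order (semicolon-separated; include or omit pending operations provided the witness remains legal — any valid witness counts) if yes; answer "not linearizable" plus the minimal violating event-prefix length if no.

already the first 12 events (up to op6's response at time 12) admit no linearization; the first 11 still do
6 completed operations, 8 real-time-consistent orders — every FIFO queue replay fails
one such order, op1, op2, op3, op4, op5, op6, breaks at step 6 where op6 take() → empty is illegal
one such order, op1, op2, op3, op5, op4, op6, breaks at step 6 where op6 take() → empty is illegal

not linearizable — minimal violating prefix: 12 events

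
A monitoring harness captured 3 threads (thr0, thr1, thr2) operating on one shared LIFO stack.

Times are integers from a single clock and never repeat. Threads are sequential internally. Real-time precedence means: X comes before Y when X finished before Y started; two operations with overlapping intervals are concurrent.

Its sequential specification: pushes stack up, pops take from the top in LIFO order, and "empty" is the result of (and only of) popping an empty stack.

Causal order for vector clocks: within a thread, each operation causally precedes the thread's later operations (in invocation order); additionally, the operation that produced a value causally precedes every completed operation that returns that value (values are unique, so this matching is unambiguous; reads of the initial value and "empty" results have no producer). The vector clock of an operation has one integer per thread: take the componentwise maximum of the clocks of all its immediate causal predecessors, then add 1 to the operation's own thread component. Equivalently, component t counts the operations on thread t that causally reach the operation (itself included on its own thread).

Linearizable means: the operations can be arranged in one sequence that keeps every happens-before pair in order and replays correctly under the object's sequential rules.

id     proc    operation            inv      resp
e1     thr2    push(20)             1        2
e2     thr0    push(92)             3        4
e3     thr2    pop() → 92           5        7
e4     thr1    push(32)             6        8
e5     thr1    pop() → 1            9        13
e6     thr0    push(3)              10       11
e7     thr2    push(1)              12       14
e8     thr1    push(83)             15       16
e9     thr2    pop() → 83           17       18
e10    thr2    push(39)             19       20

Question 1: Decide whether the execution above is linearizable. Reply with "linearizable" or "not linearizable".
witness order: e1, e2, e3, e4, e6, e7, e5, e8, e9, e10
1. e1 push(20), leaving stack <20>
2. e2 push(92), leaving stack <20,92>
3. e3 pop() → 92, leaving stack <20>
4. e4 push(32), leaving stack <20,32>
5. e6 push(3), leaving stack <20,32,3>
6. e7 push(1), leaving stack <20,32,3,1>
7. e5 pop() → 1, leaving stack <20,32,3>
8. e8 push(83), leaving stack <20,32,3,83>
9. e9 pop() → 83, leaving stack <20,32,3>
10. e10 push(39), leaving stack <20,32,3,39>

linearizable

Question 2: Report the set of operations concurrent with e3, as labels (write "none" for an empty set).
Answer: e4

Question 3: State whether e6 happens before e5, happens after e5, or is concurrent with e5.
Answer: concurrent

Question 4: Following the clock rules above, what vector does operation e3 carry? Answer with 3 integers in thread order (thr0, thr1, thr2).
Answer: (1, 0, 2)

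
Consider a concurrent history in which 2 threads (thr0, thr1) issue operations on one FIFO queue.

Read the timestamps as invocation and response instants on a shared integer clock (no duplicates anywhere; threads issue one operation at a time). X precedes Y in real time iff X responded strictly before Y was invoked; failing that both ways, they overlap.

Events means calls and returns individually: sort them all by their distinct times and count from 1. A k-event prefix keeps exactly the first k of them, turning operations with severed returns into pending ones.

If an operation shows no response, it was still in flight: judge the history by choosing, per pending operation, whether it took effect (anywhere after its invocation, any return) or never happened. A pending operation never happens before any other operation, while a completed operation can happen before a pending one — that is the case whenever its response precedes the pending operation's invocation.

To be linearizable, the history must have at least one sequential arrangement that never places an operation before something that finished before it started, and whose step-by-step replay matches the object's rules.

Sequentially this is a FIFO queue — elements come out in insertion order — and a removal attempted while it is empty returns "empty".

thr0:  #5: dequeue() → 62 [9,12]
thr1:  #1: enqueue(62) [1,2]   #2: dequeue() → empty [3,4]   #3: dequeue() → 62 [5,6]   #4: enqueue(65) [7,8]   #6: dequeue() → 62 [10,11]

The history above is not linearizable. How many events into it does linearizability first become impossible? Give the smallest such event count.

events 1..3 are linearizable; a witness order is #1:
after step 1 (#1 enqueue(62)): queue <62>
include event 4 — #2 responding at 4 — and every candidate order breaks
e.g. #1, #2: illegal at step 2, since #2 dequeue() → empty cannot apply there

4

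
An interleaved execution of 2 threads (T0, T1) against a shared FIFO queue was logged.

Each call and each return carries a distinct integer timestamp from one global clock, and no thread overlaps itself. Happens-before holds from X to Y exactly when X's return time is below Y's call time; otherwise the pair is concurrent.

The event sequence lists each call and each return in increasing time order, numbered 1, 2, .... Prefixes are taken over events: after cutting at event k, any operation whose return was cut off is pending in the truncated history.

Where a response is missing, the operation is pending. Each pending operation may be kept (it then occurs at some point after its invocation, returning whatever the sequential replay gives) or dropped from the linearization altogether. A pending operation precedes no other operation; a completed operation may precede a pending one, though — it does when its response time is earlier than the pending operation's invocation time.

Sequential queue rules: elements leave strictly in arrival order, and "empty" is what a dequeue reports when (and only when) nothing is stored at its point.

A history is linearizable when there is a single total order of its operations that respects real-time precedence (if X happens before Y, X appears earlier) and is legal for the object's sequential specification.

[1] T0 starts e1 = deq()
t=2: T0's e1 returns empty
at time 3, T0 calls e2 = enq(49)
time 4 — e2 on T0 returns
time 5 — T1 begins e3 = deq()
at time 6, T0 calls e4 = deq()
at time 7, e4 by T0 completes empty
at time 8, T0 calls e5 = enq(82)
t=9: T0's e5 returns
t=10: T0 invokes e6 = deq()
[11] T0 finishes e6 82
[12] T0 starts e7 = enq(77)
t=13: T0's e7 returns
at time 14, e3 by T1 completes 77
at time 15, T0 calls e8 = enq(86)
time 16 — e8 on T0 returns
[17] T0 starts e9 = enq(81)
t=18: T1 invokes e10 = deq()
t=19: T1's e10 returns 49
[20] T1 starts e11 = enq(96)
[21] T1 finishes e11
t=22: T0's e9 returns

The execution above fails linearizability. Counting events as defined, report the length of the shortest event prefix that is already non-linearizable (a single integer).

events 1..13 are linearizable; a witness order is e1, e2, e3, e4, e5, e6, e7:
step 1: e1 deq() → empty — queue <>
step 2: e2 enq(49) — queue <49>
step 3: e3 deq() (pending, included) — queue <>
step 4: e4 deq() → empty — queue <>
step 5: e5 enq(82) — queue <82>
step 6: e6 deq() → 82 — queue <>
step 7: e7 enq(77) — queue <77>
adding event 14 (e3 responds at 14) leaves no legal real-time order
one such order, e1, e2, e3, e4, e5, e6, e7, breaks at step 3 where e3 deq() → 77 is illegal
one such order, e1, e2, e4, e3, e5, e6, e7, breaks at step 3 where e4 deq() → empty is illegal

14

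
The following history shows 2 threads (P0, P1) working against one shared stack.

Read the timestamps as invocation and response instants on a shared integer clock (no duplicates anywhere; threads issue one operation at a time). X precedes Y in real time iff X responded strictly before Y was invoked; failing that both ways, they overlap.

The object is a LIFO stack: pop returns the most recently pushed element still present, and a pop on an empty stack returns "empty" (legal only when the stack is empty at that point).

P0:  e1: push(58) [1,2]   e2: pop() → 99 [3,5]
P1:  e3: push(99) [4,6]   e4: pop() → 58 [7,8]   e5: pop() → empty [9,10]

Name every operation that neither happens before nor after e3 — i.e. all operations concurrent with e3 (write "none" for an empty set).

e2

overlap test against e3 [4,6]: concurrent iff the interval meets 4..6
e1 [1,2]: before
e2 [3,5]: concurrent
e4 [7,8]: after
e5 [9,10]: after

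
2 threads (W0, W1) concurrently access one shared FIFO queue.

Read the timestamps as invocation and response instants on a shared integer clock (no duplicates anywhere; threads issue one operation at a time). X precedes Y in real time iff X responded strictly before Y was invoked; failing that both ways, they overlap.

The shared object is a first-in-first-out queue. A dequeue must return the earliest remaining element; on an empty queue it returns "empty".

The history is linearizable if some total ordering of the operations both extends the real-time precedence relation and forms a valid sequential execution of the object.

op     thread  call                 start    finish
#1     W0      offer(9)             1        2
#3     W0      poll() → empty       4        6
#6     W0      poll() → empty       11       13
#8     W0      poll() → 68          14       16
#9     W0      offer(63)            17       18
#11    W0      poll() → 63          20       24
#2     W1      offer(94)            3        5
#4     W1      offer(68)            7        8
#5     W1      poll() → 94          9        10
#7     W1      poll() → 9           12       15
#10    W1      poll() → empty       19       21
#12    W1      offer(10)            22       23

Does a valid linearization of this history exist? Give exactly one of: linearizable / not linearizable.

cut after 5 events: linearizable; cut after 6 events (#3 responds, time 6): not linearizable
real-time-consistent orders of the 3 completed operations: 2 — all fail the FIFO queue replay
sample order #1, #2, #3 stalls at step 3 — #3 poll() → empty has no legal effect
sample order #1, #3, #2 stalls at step 2 — #3 poll() → empty has no legal effect

not linearizable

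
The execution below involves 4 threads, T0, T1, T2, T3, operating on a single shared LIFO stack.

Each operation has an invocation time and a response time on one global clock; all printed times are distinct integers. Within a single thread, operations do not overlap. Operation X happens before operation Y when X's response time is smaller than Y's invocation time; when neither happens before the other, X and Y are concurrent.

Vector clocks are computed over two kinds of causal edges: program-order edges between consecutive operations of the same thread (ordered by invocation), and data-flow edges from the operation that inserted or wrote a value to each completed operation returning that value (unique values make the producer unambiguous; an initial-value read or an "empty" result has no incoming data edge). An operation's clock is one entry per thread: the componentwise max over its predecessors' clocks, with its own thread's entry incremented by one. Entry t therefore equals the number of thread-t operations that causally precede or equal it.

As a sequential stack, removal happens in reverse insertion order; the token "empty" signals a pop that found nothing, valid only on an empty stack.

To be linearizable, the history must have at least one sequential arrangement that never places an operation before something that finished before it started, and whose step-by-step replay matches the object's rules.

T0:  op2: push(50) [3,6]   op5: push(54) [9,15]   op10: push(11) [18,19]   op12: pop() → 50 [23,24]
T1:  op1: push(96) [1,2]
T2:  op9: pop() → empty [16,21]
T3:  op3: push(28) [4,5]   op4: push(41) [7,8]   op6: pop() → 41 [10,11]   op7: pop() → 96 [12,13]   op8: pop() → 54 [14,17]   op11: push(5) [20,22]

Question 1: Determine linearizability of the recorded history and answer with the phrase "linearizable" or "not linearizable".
not linearizable

cut after 12 events: linearizable; cut after 13 events (op7 responds, time 13): not linearizable
all 2 real-time-respecting orders fail — 6 completed LIFO stack operations, no legal replay
include/drop combinations of the 1 pending operation (op5) were all tried; none helps
one such order, op1, op2, op3, op4, op6, op7 (pending dropped), breaks at step 6 where op7 pop() → 96 is illegal
one such order, op1, op3, op2, op4, op6, op7 (pending dropped), breaks at step 6 where op7 pop() → 96 is illegal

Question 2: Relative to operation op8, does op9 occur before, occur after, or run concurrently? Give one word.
Answer: concurrent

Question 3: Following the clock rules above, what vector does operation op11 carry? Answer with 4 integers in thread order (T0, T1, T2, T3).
Answer: (2, 1, 0, 6)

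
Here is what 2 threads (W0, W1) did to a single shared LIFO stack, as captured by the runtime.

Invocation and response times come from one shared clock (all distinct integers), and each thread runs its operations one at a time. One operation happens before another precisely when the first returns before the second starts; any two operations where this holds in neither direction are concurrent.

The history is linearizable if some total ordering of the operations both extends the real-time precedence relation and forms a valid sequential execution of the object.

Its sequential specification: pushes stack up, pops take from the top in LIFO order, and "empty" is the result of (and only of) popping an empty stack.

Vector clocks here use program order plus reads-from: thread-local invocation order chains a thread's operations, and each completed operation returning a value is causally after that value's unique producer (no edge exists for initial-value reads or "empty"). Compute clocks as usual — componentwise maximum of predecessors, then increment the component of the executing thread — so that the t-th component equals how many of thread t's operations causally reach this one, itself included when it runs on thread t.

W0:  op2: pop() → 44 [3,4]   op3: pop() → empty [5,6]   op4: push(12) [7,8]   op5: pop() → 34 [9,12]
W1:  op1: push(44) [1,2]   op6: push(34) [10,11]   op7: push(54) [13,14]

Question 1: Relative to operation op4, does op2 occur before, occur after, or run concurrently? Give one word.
Answer: before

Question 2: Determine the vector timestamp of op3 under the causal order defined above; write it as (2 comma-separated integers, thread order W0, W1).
Answer: (2, 1)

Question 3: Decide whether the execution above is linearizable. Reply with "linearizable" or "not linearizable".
linearizable

witness order: op1, op2, op3, op4, op6, op5, op7
after step 1 (op1 push(44)): stack <44>
after step 2 (op2 pop() → 44): stack <>
after step 3 (op3 pop() → empty): stack <>
after step 4 (op4 push(12)): stack <12>
after step 5 (op6 push(34)): stack <12,34>
after step 6 (op5 pop() → 34): stack <12>
after step 7 (op7 push(54)): stack <12,54>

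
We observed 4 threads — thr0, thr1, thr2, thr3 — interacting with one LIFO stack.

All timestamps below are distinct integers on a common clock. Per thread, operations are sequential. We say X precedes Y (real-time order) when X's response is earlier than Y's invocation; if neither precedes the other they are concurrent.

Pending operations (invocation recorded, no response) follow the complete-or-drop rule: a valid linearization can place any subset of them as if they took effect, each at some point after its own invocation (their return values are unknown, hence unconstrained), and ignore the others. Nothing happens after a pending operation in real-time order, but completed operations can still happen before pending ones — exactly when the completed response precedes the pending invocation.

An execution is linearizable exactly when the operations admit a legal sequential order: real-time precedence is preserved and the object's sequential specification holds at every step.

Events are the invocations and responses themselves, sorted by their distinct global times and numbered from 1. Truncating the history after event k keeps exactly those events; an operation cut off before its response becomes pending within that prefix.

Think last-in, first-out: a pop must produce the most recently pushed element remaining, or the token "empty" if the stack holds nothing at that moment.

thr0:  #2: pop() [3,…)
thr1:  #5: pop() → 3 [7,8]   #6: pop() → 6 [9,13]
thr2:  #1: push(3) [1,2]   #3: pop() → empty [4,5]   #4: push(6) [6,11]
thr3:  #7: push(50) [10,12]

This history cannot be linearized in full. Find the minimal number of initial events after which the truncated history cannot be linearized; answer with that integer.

events 1..7 are linearizable; a witness order is #1, #2, #3:
step 1: #1 push(3) — stack <3>
step 2: #2 pop() (pending, included) — stack <>
step 3: #3 pop() → empty — stack <>
at event 8 (#5's time-8 response) nothing linearizes any more
every completion of the 2 pending operations (#2, #4) was checked; none linearizes
take #1, #3, #5 (pending dropped): step 2 already fails, because #3 pop() → empty cannot occur there

8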